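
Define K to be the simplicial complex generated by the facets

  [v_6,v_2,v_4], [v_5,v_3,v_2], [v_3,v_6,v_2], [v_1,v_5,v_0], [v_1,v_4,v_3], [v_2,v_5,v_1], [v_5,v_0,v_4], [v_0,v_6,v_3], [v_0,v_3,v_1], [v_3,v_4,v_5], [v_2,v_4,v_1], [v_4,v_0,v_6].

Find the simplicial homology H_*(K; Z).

H_0 ≅ Z,  H_1 ≅ Z/2,  H_2 = 0.

Order the vertices as v_0 < v_1 < v_2 < v_3 < v_4 < v_5 < v_6. Listing each simplex with vertices in this order, K has dimension 2 with simplices:

  0-simplices (7): [v_0], [v_1], [v_2], [v_3], [v_4], [v_5], [v_6]
  1-simplices (18): (18 of them)
  2-simplices (12): (12 of them)

giving chain groups C_0 ≅ Z^7, C_1 ≅ Z^18, C_2 ≅ Z^12.

Boundary ∂_1: C_1 → C_0 sends each edge [p,q] (with p < q) to q − p. For instance
  ∂[v_2,v_4] = [v_4] − [v_2].
This gives a 7×18 integer matrix of rank 6; reducing to Smith normal form yields diagonal entries (1,1,1,1,1,1).

Boundary ∂_2: C_2 → C_1 sends each 2-simplex [p,q,r] to [q,r] − [p,r] + [p,q]. For instance
  ∂[v_2,v_3,v_5] = [v_3,v_5] − [v_2,v_5] + [v_2,v_3],
  ∂[v_0,v_1,v_5] = [v_1,v_5] − [v_0,v_5] + [v_0,v_1].
The resulting 18×12 matrix has rank 12, and its Smith normal form has invariant factors (1,1,1,1,1,1,1,1,1,1,1,2).

Reading off H_k = ker ∂_k / im ∂_{k+1}:

  H_0: rank C_0 − rank ∂_1 = 7 − 6 = 1, and the invariant factors of ∂_1 are all 1, so H_0 ≅ Z.
  H_1: rank ker ∂_1 − rank ∂_2 = (18 − 6) − 12 = 0, and ∂_2 has invariant factor 2 > 1, so H_1 ≅ Z/2.
  H_2: rank ker ∂_2 − rank ∂_3 = (12 − 12) − 0 = 0, and there is no ∂_3, so H_2 ≅ 0.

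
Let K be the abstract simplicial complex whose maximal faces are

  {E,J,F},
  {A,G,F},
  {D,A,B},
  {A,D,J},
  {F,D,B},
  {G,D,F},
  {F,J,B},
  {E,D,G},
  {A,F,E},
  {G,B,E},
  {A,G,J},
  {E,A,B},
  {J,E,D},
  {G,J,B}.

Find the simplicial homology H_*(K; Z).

Order the vertices as A < B < D < E < F < G < J. Listing each simplex with vertices in this order, K has dimension 2 with simplices:

  0-simplices (7): A, B, D, E, F, G, J
  1-simplices (21): AB, AD, AE, AF, AG, AJ, BD, BE, BF, BG, BJ, DE, DF, DG, DJ, EF, EG, EJ, FG, FJ, GJ
  2-simplices (14): ABD, ABE, ADJ, AEF, AFG, AGJ, BDF, BEG, BFJ, BGJ, DEG, DEJ, DFG, EFJ

giving chain groups C_0 ≅ Z^7, C_1 ≅ Z^21, C_2 ≅ Z^14.

The boundary map ∂_1: C_1 → C_0 sends each edge [p,q] (with p < q) to q − p.
As a 7×21 matrix over Z this has rank 6, with invariant factors (1,1,1,1,1,1).

∂_2: C_2 → C_1 acts by ∂[p,q,r] = [q,r] − [p,r] + [p,q]. For instance
  ∂BEG = EG − BG + BE,
  ∂DEJ = EJ − DJ + DE.
As a 21×14 matrix over Z this has rank 13, with invariant factors (1,1,1,1,1,1,1,1,1,1,1,1,1).

Now H_k = ker ∂_k / im ∂_{k+1}, so:

  H_0: rank C_0 − rank ∂_1 = 7 − 6 = 1, and the invariant factors of ∂_1 are all 1, so H_0 = Z.
  H_1: rank ker ∂_1 − rank ∂_2 = (21 − 6) − 13 = 2, and the invariant factors of ∂_2 are all 1, so H_1 = Z^2.
  H_2: rank ker ∂_2 − rank ∂_3 = (14 − 13) − 0 = 1, and there is no ∂_3, so H_2 = Z.

As a check, the Euler characteristic is 7 − 21 + 14 = 0, which agrees with 1 − 2 + 1 = 0.

H_0 ≅ Z,  H_1 ≅ Z^2,  H_2 ≅ Z.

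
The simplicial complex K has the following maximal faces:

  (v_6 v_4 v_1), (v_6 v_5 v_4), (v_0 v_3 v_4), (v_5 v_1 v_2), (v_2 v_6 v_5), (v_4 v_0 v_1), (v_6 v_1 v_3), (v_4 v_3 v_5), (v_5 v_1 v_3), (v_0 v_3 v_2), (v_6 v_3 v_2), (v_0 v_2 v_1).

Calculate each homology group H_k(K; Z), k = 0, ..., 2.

Take the total order v_0 < v_1 < v_2 < v_3 < v_4 < v_5 < v_6 on the vertex set. Then K (dimension 2) consists of the simplices:

  0-simplices (7): [v_0], [v_1], [v_2], [v_3], [v_4], [v_5], [v_6]
  1-simplices (18): (18 of them)
  2-simplices (12): (12 of them)

Hence C_0 ≅ Z^7, C_1 ≅ Z^18, C_2 ≅ Z^12.

∂_1: C_1 → C_0 is given by ∂[p,q] = [q] − [p]. For instance
  ∂[v_0,v_3] = [v_3] − [v_0].
As a 7×18 matrix over Z this has rank 6, with invariant factors (1,1,1,1,1,1).

Boundary ∂_2: C_2 → C_1 acts by ∂[p,q,r] = [q,r] − [p,r] + [p,q]. For instance
  ∂[v_0,v_3,v_4] = [v_3,v_4] − [v_0,v_4] + [v_0,v_3],
  ∂[v_4,v_5,v_6] = [v_5,v_6] − [v_4,v_6] + [v_4,v_5].
The resulting 18×12 matrix has rank 12, and its Smith normal form has invariant factors (1,1,1,1,1,1,1,1,1,1,1,2).

Computing H_k = (kernel of ∂_k) / (image of ∂_{k+1}):

  H_0: rank C_0 − rank ∂_1 = 7 − 6 = 1, and the invariant factors of ∂_1 are all 1, so H_0 = Z.
  H_1: rank ker ∂_1 − rank ∂_2 = (18 − 6) − 12 = 0, and ∂_2 has invariant factor 2 > 1, so H_1 = Z/2.
  H_2: rank ker ∂_2 − rank ∂_3 = (12 − 12) − 0 = 0, and there is no ∂_3, so H_2 = 0.

H_0 ≅ Z,  H_1 ≅ Z/2,  H_2 = 0.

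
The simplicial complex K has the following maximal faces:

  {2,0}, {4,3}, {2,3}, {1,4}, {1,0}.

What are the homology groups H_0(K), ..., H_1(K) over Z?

Fix the vertex order 0 < 1 < 2 < 3 < 4 and write every simplex with vertices in increasing order. Then dim K = 1 and the simplices of K are:

  0-simplices (5): [0], [1], [2], [3], [4]
  1-simplices (5): [0,1], [0,2], [1,4], [2,3], [3,4]

so the chain groups are C_0 ≅ Z^5, C_1 ≅ Z^5.

The boundary map ∂_1: C_1 → C_0 sends each edge [p,q] (with p < q) to q − p. For instance
  ∂[3,4] = [4] − [3].
This gives a 5×5 integer matrix of rank 4; reducing to Smith normal form yields diagonal entries (1,1,1,1).

Reading off H_k = ker ∂_k / im ∂_{k+1}:

  H_0: rank C_0 − rank ∂_1 = 5 − 4 = 1, and the invariant factors of ∂_1 are all 1, so H_0 = Z.
  H_1: rank ker ∂_1 − rank ∂_2 = (5 − 4) − 0 = 1, and there is no ∂_2, so H_1 = Z.

(K is a triangulation of the circle S^1.)

H_0 ≅ Z,  H_1 ≅ Z.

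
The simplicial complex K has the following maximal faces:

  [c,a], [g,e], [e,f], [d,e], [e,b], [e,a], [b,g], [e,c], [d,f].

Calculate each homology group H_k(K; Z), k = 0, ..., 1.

K has 7 vertices, 9 edges.
rank ∂_0 = 0, rank ∂_1 = 6 ⇒ b_0 = 7 − 0 − 6 = 1; all invariant factors of ∂_1 are 1 so no torsion. So H_0 ≅ Z.
rank ∂_1 = 6, rank ∂_2 = 0 ⇒ b_1 = 9 − 6 − 0 = 3. So H_1 ≅ Z^3.

H_0 = Z,  H_1 = Z^3.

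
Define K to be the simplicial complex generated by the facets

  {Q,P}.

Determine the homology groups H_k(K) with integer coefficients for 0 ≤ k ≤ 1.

Order the vertices as P < Q. Listing each simplex with vertices in this order, K has dimension 1 with simplices:

  0-simplices (2): P, Q
  1-simplices (1): PQ

giving chain groups C_0 ≅ Z^2, C_1 ≅ Z^1.

The boundary map ∂_1: C_1 → C_0 maps an edge to its endpoints' difference, ∂[p,q] = q − p.
The 2×1 boundary matrix has rank 1 and Smith normal form diag(1).

From H_k ≅ ker(∂_k) / im(∂_{k+1}) we obtain:

  H_0: rank C_0 − rank ∂_1 = 2 − 1 = 1, and the invariant factors of ∂_1 are all 1, so H_0 ≅ Z.
  H_1: rank ker ∂_1 − rank ∂_2 = (1 − 1) − 0 = 0, and there is no ∂_2, so H_1 ≅ 0.

(K is a triangulation of the 1-simplex.)

H_0 = Z,  H_1 = 0.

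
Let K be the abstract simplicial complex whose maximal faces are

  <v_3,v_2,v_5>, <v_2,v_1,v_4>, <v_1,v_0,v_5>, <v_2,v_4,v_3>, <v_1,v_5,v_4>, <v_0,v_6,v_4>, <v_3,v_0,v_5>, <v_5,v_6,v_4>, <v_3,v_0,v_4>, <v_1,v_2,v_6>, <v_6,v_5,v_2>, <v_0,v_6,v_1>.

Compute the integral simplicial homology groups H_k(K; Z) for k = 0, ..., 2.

H_0 = Z,  H_1 = Z/2,  H_2 = 0.

Fix the vertex order v_0 < v_1 < v_2 < v_3 < v_4 < v_5 < v_6 and write every simplex with vertices in increasing order. Then dim K = 2 and the simplices of K are:

  0-simplices (7): [v_0], [v_1], [v_2], [v_3], [v_4], [v_5], [v_6]
  1-simplices (18): (18 of them)
  2-simplices (12): (12 of them)

so the chain groups are C_0 ≅ Z^7, C_1 ≅ Z^18, C_2 ≅ Z^12.

Boundary ∂_1: C_1 → C_0 sends each edge [p,q] (with p < q) to q − p. For instance
  ∂[v_2,v_6] = [v_6] − [v_2].
This gives a 7×18 integer matrix of rank 6; reducing to Smith normal form yields diagonal entries (1,1,1,1,1,1).

∂_2: C_2 → C_1 sends each 2-simplex [p,q,r] to [q,r] − [p,r] + [p,q]. For instance
  ∂[v_0,v_3,v_5] = [v_3,v_5] − [v_0,v_5] + [v_0,v_3],
  ∂[v_0,v_4,v_6] = [v_4,v_6] − [v_0,v_6] + [v_0,v_4].
This gives a 18×12 integer matrix of rank 12; reducing to Smith normal form yields diagonal entries (1,1,1,1,1,1,1,1,1,1,1,2).

From H_k ≅ ker(∂_k) / im(∂_{k+1}) we obtain:

  H_0: rank C_0 − rank ∂_1 = 7 − 6 = 1, and the invariant factors of ∂_1 are all 1, so H_0 = Z.
  H_1: rank ker ∂_1 − rank ∂_2 = (18 − 6) − 12 = 0, and ∂_2 has invariant factor 2 > 1, so H_1 = Z/2.
  H_2: rank ker ∂_2 − rank ∂_3 = (12 − 12) − 0 = 0, and there is no ∂_3, so H_2 = 0.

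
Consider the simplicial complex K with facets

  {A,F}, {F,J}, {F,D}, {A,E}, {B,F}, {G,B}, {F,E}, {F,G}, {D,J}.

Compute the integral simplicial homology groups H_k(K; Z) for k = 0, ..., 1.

Fix the vertex order A < B < D < E < F < G < J and write every simplex with vertices in increasing order. Then dim K = 1 and the simplices of K are:

  0-simplices (7): A, B, D, E, F, G, J
  1-simplices (9): AE, AF, BF, BG, DF, DJ, EF, FG, FJ

giving chain groups C_0 ≅ Z^7, C_1 ≅ Z^9.

∂_1: C_1 → C_0 is given by ∂[p,q] = [q] − [p]. For instance
  ∂BF = F − B.
The resulting 7×9 matrix has rank 6, and its Smith normal form has invariant factors (1,1,1,1,1,1).

Computing H_k = (kernel of ∂_k) / (image of ∂_{k+1}):

  H_0: rank C_0 − rank ∂_1 = 7 − 6 = 1, and the invariant factors of ∂_1 are all 1, so H_0 ≅ Z.
  H_1: rank ker ∂_1 − rank ∂_2 = (9 − 6) − 0 = 3, and there is no ∂_2, so H_1 ≅ Z^3.

As a check, the Euler characteristic is 7 − 9 = -2, which agrees with 1 − 3 = -2.

H_0 = Z,  H_1 = Z^3.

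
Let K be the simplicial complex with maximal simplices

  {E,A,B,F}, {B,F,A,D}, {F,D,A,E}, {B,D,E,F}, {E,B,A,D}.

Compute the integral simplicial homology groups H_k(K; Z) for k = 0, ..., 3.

H_0 ≅ Z,  H_1 = 0,  H_2 = 0,  H_3 ≅ Z.

We work with the vertex ordering A < B < D < E < F. The simplices of K, each written with vertices in increasing order, are:

  0-simplices (5): A, B, D, E, F
  1-simplices (10): AB, AD, AE, AF, BD, BE, BF, DE, DF, EF
  2-simplices (10): ABD, ABE, ABF, ADE, ADF, AEF, BDE, BDF, BEF, DEF
  3-simplices (5): ABDE, ABDF, ABEF, ADEF, BDEF

so the chain groups are C_0 ≅ Z^5, C_1 ≅ Z^10, C_2 ≅ Z^10, C_3 ≅ Z^5.

The boundary map ∂_1: C_1 → C_0 is given by ∂[p,q] = [q] − [p]. For instance
  ∂AE = E − A.
The resulting 5×10 matrix has rank 4, and its Smith normal form has invariant factors (1,1,1,1).

The boundary map ∂_2: C_2 → C_1 sends each 2-simplex [p,q,r] to [q,r] − [p,r] + [p,q]. For instance
  ∂AEF = EF − AF + AE,
  ∂DEF = EF − DF + DE.
The resulting 10×10 matrix has rank 6, and its Smith normal form has invariant factors (1,1,1,1,1,1).

∂_3: C_3 → C_2 sends each 3-simplex σ to the alternating sum Σ_i (−1)^i (σ with its i-th vertex removed). For instance
  ∂ABDF = BDF − ADF + ABF − ABD,
  ∂BDEF = DEF − BEF + BDF − BDE.
As a 10×5 matrix over Z this has rank 4, with invariant factors (1,1,1,1).

From H_k ≅ ker(∂_k) / im(∂_{k+1}) we obtain:

  H_0: rank C_0 − rank ∂_1 = 5 − 4 = 1, and the invariant factors of ∂_1 are all 1, so H_0 ≅ Z.
  H_1: rank ker ∂_1 − rank ∂_2 = (10 − 4) − 6 = 0, and the invariant factors of ∂_2 are all 1, so H_1 ≅ 0.
  H_2: rank ker ∂_2 − rank ∂_3 = (10 − 6) − 4 = 0, and the invariant factors of ∂_3 are all 1, so H_2 ≅ 0.
  H_3: rank ker ∂_3 − rank ∂_4 = (5 − 4) − 0 = 1, and there is no ∂_4, so H_3 ≅ Z.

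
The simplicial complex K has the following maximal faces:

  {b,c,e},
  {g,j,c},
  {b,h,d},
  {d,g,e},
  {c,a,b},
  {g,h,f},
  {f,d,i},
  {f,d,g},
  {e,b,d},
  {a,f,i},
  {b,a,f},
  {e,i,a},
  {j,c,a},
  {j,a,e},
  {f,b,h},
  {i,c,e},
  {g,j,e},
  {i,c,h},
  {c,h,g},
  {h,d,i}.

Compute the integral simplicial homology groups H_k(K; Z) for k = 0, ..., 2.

Fix the vertex order a < b < c < d < e < f < g < h < i < j and write every simplex with vertices in increasing order. Then dim K = 2 and the simplices of K are:

  0-simplices (10): a, b, c, d, e, f, g, h, i, j
  1-simplices (30): ab, ac, ae, af, ai, aj, bc, bd, be, bf, bh, ce, cg, ch, ci, cj, de, df, dg, dh, di, eg, ei, ej, fg, fh, fi, gh, gj, hi
  2-simplices (20): abc, abf, acj, aei, aej, afi, bce, bde, bdh, bfh, cei, cgh, cgj, chi, deg, dfg, dfi, dhi, egj, fgh

giving chain groups C_0 ≅ Z^10, C_1 ≅ Z^30, C_2 ≅ Z^20.

∂_1: C_1 → C_0 sends each edge [p,q] (with p < q) to q − p.
This gives a 10×30 integer matrix of rank 9; reducing to Smith normal form yields diagonal entries (1,1,1,1,1,1,1,1,1).

∂_2: C_2 → C_1 maps a triangle to the signed sum of its edges. For instance
  ∂aei = ei − ai + ae,
  ∂deg = eg − dg + de.
The 30×20 boundary matrix has rank 20 and Smith normal form diag(1,1,1,1,1,1,1,1,1,1,1,1,1,1,1,1,1,1,1,2).

Now H_k = ker ∂_k / im ∂_{k+1}, so:

  H_0: rank C_0 − rank ∂_1 = 10 − 9 = 1, and the invariant factors of ∂_1 are all 1, so H_0 ≅ Z.
  H_1: rank ker ∂_1 − rank ∂_2 = (30 − 9) − 20 = 1, and ∂_2 has invariant factor 2 > 1, so H_1 ≅ Z ⊕ Z/2.
  H_2: rank ker ∂_2 − rank ∂_3 = (20 − 20) − 0 = 0, and there is no ∂_3, so H_2 ≅ 0.

H_0 = Z,  H_1 = Z ⊕ Z/2,  H_2 = 0.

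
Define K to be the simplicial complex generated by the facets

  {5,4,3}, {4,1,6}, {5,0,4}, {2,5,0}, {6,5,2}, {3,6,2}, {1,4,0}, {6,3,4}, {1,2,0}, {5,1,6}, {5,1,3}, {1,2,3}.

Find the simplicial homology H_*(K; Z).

Order the vertices as 0 < 1 < 2 < 3 < 4 < 5 < 6. Listing each simplex with vertices in this order, K has dimension 2 with simplices:

  0-simplices (7): [0], [1], [2], [3], [4], [5], [6]
  1-simplices (18): [0,1], [0,2], [0,4], [0,5], [1,2], [1,3], [1,4], [1,5], [1,6], [2,3], [2,5], [2,6], [3,4], [3,5], [3,6], [4,5], [4,6], [5,6]
  2-simplices (12): [0,1,2], [0,1,4], [0,2,5], [0,4,5], [1,2,3], [1,3,5], [1,4,6], [1,5,6], [2,3,6], [2,5,6], [3,4,5], [3,4,6]

giving chain groups C_0 ≅ Z^7, C_1 ≅ Z^18, C_2 ≅ Z^12.

Boundary ∂_1: C_1 → C_0 maps an edge to its endpoints' difference, ∂[p,q] = q − p.
As a 7×18 matrix over Z this has rank 6, with invariant factors (1,1,1,1,1,1).

The boundary map ∂_2: C_2 → C_1 sends each 2-simplex [p,q,r] to [q,r] − [p,r] + [p,q]. For instance
  ∂[3,4,6] = [4,6] − [3,6] + [3,4],
  ∂[3,4,5] = [4,5] − [3,5] + [3,4].
The 18×12 boundary matrix has rank 12 and Smith normal form diag(1,1,1,1,1,1,1,1,1,1,1,2).

Now H_k = ker ∂_k / im ∂_{k+1}, so:

  H_0: rank C_0 − rank ∂_1 = 7 − 6 = 1, and the invariant factors of ∂_1 are all 1, so H_0 = Z.
  H_1: rank ker ∂_1 − rank ∂_2 = (18 − 6) − 12 = 0, and ∂_2 has invariant factor 2 > 1, so H_1 = Z/2.
  H_2: rank ker ∂_2 − rank ∂_3 = (12 − 12) − 0 = 0, and there is no ∂_3, so H_2 = 0.

As a check, the Euler characteristic is 7 − 18 + 12 = 1, which agrees with 1 − 0 + 0 = 1.

H_0 = Z,  H_1 = Z/2,  H_2 = 0.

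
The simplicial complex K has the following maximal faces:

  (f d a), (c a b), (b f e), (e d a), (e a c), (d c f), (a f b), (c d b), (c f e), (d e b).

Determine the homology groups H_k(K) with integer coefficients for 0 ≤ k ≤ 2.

H_0 = Z,  H_1 = Z/2Z,  H_2 = 0.

Order the vertices as a < b < c < d < e < f. Listing each simplex with vertices in this order, K has dimension 2 with simplices:

  0-simplices (6): a, b, c, d, e, f
  1-simplices (15): ab, ac, ad, ae, af, bc, bd, be, bf, cd, ce, cf, de, df, ef
  2-simplices (10): abc, abf, ace, ade, adf, bcd, bde, bef, cdf, cef

so the chain groups are C_0 ≅ Z^6, C_1 ≅ Z^15, C_2 ≅ Z^10.

∂_1: C_1 → C_0 maps an edge to its endpoints' difference, ∂[p,q] = q − p. For instance
  ∂cf = f − c.
This gives a 6×15 integer matrix of rank 5; reducing to Smith normal form yields diagonal entries (1,1,1,1,1).

Boundary ∂_2: C_2 → C_1 sends each 2-simplex [p,q,r] to [q,r] − [p,r] + [p,q]. For instance
  ∂adf = df − af + ad,
  ∂bcd = cd − bd + bc.
The resulting 15×10 matrix has rank 10, and its Smith normal form has invariant factors (1,1,1,1,1,1,1,1,1,2).

Now H_k = ker ∂_k / im ∂_{k+1}, so:

  H_0: rank C_0 − rank ∂_1 = 6 − 5 = 1, and the invariant factors of ∂_1 are all 1, so H_0 = Z.
  H_1: rank ker ∂_1 − rank ∂_2 = (15 − 5) − 10 = 0, and ∂_2 has invariant factor 2 > 1, so H_1 = Z/2Z.
  H_2: rank ker ∂_2 − rank ∂_3 = (10 − 10) − 0 = 0, and there is no ∂_3, so H_2 = 0.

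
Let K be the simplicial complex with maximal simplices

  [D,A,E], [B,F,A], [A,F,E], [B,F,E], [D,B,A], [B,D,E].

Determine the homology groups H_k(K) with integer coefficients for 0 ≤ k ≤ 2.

H_0 = Z,  H_1 = 0,  H_2 = Z.

Order the vertices as A < B < D < E < F. Listing each simplex with vertices in this order, K has dimension 2 with simplices:

  0-simplices (5): A, B, D, E, F
  1-simplices (9): AB, AD, AE, AF, BD, BE, BF, DE, EF
  2-simplices (6): ABD, ABF, ADE, AEF, BDE, BEF

Hence C_0 ≅ Z^5, C_1 ≅ Z^9, C_2 ≅ Z^6.

The boundary map ∂_1: C_1 → C_0 is given by ∂[p,q] = [q] − [p]. For instance
  ∂AE = E − A.
The resulting 5×9 matrix has rank 4, and its Smith normal form has invariant factors (1,1,1,1).

The boundary map ∂_2: C_2 → C_1 maps a triangle to the signed sum of its edges. For instance
  ∂AEF = EF − AF + AE,
  ∂ABF = BF − AF + AB.
This gives a 9×6 integer matrix of rank 5; reducing to Smith normal form yields diagonal entries (1,1,1,1,1).

Reading off H_k = ker ∂_k / im ∂_{k+1}:

  H_0: rank C_0 − rank ∂_1 = 5 − 4 = 1, and the invariant factors of ∂_1 are all 1, so H_0 = Z.
  H_1: rank ker ∂_1 − rank ∂_2 = (9 − 4) − 5 = 0, and the invariant factors of ∂_2 are all 1, so H_1 = 0.
  H_2: rank ker ∂_2 − rank ∂_3 = (6 − 5) − 0 = 1, and there is no ∂_3, so H_2 = Z.

As a check, the Euler characteristic is 5 − 9 + 6 = 2, which agrees with 1 − 0 + 1 = 2.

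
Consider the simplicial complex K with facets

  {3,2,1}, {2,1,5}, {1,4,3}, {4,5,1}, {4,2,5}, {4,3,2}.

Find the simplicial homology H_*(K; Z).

Order the vertices as 1 < 2 < 3 < 4 < 5. Listing each simplex with vertices in this order, K has dimension 2 with simplices:

  0-simplices (5): [1], [2], [3], [4], [5]
  1-simplices (9): [1,2], [1,3], [1,4], [1,5], [2,3], [2,4], [2,5], [3,4], [4,5]
  2-simplices (6): [1,2,3], [1,2,5], [1,3,4], [1,4,5], [2,3,4], [2,4,5]

Hence C_0 ≅ Z^5, C_1 ≅ Z^9, C_2 ≅ Z^6.

∂_1: C_1 → C_0 maps an edge to its endpoints' difference, ∂[p,q] = q − p.
The 5×9 boundary matrix has rank 4 and Smith normal form diag(1,1,1,1).

Boundary ∂_2: C_2 → C_1 acts by ∂[p,q,r] = [q,r] − [p,r] + [p,q]. For instance
  ∂[1,2,5] = [2,5] − [1,5] + [1,2],
  ∂[1,2,3] = [2,3] − [1,3] + [1,2].
As a 9×6 matrix over Z this has rank 5, with invariant factors (1,1,1,1,1).

From H_k ≅ ker(∂_k) / im(∂_{k+1}) we obtain:

  H_0: rank C_0 − rank ∂_1 = 5 − 4 = 1, and the invariant factors of ∂_1 are all 1, so H_0 ≅ Z.
  H_1: rank ker ∂_1 − rank ∂_2 = (9 − 4) − 5 = 0, and the invariant factors of ∂_2 are all 1, so H_1 ≅ 0.
  H_2: rank ker ∂_2 − rank ∂_3 = (6 − 5) − 0 = 1, and there is no ∂_3, so H_2 ≅ Z.

As a check, the Euler characteristic is 5 − 9 + 6 = 2, which agrees with 1 − 0 + 1 = 2.

H_0 = Z,  H_1 = 0,  H_2 = Z.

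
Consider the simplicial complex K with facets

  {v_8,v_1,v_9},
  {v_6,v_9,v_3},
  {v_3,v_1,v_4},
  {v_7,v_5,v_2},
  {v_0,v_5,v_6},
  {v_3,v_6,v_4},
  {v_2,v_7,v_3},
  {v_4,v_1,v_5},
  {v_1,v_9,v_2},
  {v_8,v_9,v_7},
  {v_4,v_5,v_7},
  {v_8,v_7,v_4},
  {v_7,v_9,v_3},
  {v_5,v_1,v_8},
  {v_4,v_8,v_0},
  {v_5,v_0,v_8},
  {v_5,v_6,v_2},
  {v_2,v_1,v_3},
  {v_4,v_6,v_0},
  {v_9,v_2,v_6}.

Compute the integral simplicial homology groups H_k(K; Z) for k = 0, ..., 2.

H_0 ≅ Z,  H_1 ≅ Z × Z/2,  H_2 = 0.

Take the total order v_0 < v_1 < v_2 < v_3 < v_4 < v_5 < v_6 < v_7 < v_8 < v_9 on the vertex set. Then K (dimension 2) consists of the simplices:

  0-simplices (10): [v_0], [v_1], [v_2], [v_3], [v_4], [v_5], [v_6], [v_7], [v_8], [v_9]
  1-simplices (30): (30 of them)
  2-simplices (20): (20 of them)

giving chain groups C_0 ≅ Z^10, C_1 ≅ Z^30, C_2 ≅ Z^20.

∂_1: C_1 → C_0 maps an edge to its endpoints' difference, ∂[p,q] = q − p.
This gives a 10×30 integer matrix of rank 9; reducing to Smith normal form yields diagonal entries (1,1,1,1,1,1,1,1,1).

∂_2: C_2 → C_1 maps a triangle to the signed sum of its edges. For instance
  ∂[v_0,v_5,v_8] = [v_5,v_8] − [v_0,v_8] + [v_0,v_5],
  ∂[v_1,v_2,v_3] = [v_2,v_3] − [v_1,v_3] + [v_1,v_2].
As a 30×20 matrix over Z this has rank 20, with invariant factors (1,1,1,1,1,1,1,1,1,1,1,1,1,1,1,1,1,1,1,2).

Reading off H_k = ker ∂_k / im ∂_{k+1}:

  H_0: rank C_0 − rank ∂_1 = 10 − 9 = 1, and the invariant factors of ∂_1 are all 1, so H_0 = Z.
  H_1: rank ker ∂_1 − rank ∂_2 = (30 − 9) − 20 = 1, and ∂_2 has invariant factor 2 > 1, so H_1 = Z × Z/2.
  H_2: rank ker ∂_2 − rank ∂_3 = (20 − 20) − 0 = 0, and there is no ∂_3, so H_2 = 0.

As a check, the Euler characteristic is 10 − 30 + 20 = 0, which agrees with 1 − 1 + 0 = 0.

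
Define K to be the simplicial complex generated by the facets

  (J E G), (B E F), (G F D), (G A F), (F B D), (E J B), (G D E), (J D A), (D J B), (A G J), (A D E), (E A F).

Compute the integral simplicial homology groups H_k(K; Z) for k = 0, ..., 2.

H_0 ≅ Z,  H_1 ≅ Z/2,  H_2 = 0.

We work with the vertex ordering A < B < D < E < F < G < J. The simplices of K, each written with vertices in increasing order, are:

  0-simplices (7): A, B, D, E, F, G, J
  1-simplices (18): AD, AE, AF, AG, AJ, BD, BE, BF, BJ, DE, DF, DG, DJ, EF, EG, EJ, FG, GJ
  2-simplices (12): ADE, ADJ, AEF, AFG, AGJ, BDF, BDJ, BEF, BEJ, DEG, DFG, EGJ

giving chain groups C_0 ≅ Z^7, C_1 ≅ Z^18, C_2 ≅ Z^12.

The boundary map ∂_1: C_1 → C_0 sends each edge [p,q] (with p < q) to q − p. For instance
  ∂BD = D − B.
As a 7×18 matrix over Z this has rank 6, with invariant factors (1,1,1,1,1,1).

∂_2: C_2 → C_1 maps a triangle to the signed sum of its edges. For instance
  ∂ADJ = DJ − AJ + AD,
  ∂AFG = FG − AG + AF.
The 18×12 boundary matrix has rank 12 and Smith normal form diag(1,1,1,1,1,1,1,1,1,1,1,2).

Computing H_k = (kernel of ∂_k) / (image of ∂_{k+1}):

  H_0: rank C_0 − rank ∂_1 = 7 − 6 = 1, and the invariant factors of ∂_1 are all 1, so H_0 ≅ Z.
  H_1: rank ker ∂_1 − rank ∂_2 = (18 − 6) − 12 = 0, and ∂_2 has invariant factor 2 > 1, so H_1 ≅ Z/2.
  H_2: rank ker ∂_2 − rank ∂_3 = (12 − 12) − 0 = 0, and there is no ∂_3, so H_2 ≅ 0.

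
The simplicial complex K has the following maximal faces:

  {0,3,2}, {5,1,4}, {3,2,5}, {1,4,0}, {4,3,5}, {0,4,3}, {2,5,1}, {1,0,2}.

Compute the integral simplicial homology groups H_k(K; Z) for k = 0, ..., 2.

Order the vertices as 0 < 1 < 2 < 3 < 4 < 5. Listing each simplex with vertices in this order, K has dimension 2 with simplices:

  0-simplices (6): [0], [1], [2], [3], [4], [5]
  1-simplices (12): [0,1], [0,2], [0,3], [0,4], [1,2], [1,4], [1,5], [2,3], [2,5], [3,4], [3,5], [4,5]
  2-simplices (8): [0,1,2], [0,1,4], [0,2,3], [0,3,4], [1,2,5], [1,4,5], [2,3,5], [3,4,5]

giving chain groups C_0 ≅ Z^6, C_1 ≅ Z^12, C_2 ≅ Z^8.

The boundary map ∂_1: C_1 → C_0 is given by ∂[p,q] = [q] − [p]. For instance
  ∂[3,5] = [5] − [3].
This gives a 6×12 integer matrix of rank 5; reducing to Smith normal form yields diagonal entries (1,1,1,1,1).

The boundary map ∂_2: C_2 → C_1 maps a triangle to the signed sum of its edges. For instance
  ∂[0,3,4] = [3,4] − [0,4] + [0,3],
  ∂[0,1,4] = [1,4] − [0,4] + [0,1].
As a 12×8 matrix over Z this has rank 7, with invariant factors (1,1,1,1,1,1,1).

Reading off H_k = ker ∂_k / im ∂_{k+1}:

  H_0: rank C_0 − rank ∂_1 = 6 − 5 = 1, and the invariant factors of ∂_1 are all 1, so H_0 = Z.
  H_1: rank ker ∂_1 − rank ∂_2 = (12 − 5) − 7 = 0, and the invariant factors of ∂_2 are all 1, so H_1 = 0.
  H_2: rank ker ∂_2 − rank ∂_3 = (8 − 7) − 0 = 1, and there is no ∂_3, so H_2 = Z.

As a check, the Euler characteristic is 6 − 12 + 8 = 2, which agrees with 1 − 0 + 1 = 2.

H_0 ≅ Z,  H_1 = 0,  H_2 ≅ Z.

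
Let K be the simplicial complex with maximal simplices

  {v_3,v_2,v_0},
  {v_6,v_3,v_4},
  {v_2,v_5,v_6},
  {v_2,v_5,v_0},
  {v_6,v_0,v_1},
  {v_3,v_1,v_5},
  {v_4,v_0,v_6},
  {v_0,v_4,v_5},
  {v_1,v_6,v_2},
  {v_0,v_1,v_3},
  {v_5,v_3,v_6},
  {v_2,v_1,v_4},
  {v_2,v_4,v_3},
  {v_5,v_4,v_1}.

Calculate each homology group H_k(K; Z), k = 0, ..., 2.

Order the vertices as v_0 < v_1 < v_2 < v_3 < v_4 < v_5 < v_6. Listing each simplex with vertices in this order, K has dimension 2 with simplices:

  0-simplices (7): [v_0], [v_1], [v_2], [v_3], [v_4], [v_5], [v_6]
  1-simplices (21): (21 of them)
  2-simplices (14): (14 of them)

so the chain groups are C_0 ≅ Z^7, C_1 ≅ Z^21, C_2 ≅ Z^14.

∂_1: C_1 → C_0 sends each edge [p,q] (with p < q) to q − p.
This gives a 7×21 integer matrix of rank 6; reducing to Smith normal form yields diagonal entries (1,1,1,1,1,1).

∂_2: C_2 → C_1 maps a triangle to the signed sum of its edges. For instance
  ∂[v_1,v_4,v_5] = [v_4,v_5] − [v_1,v_5] + [v_1,v_4],
  ∂[v_0,v_2,v_5] = [v_2,v_5] − [v_0,v_5] + [v_0,v_2].
This gives a 21×14 integer matrix of rank 13; reducing to Smith normal form yields diagonal entries (1,1,1,1,1,1,1,1,1,1,1,1,1).

Computing H_k = (kernel of ∂_k) / (image of ∂_{k+1}):

  H_0: rank C_0 − rank ∂_1 = 7 − 6 = 1, and the invariant factors of ∂_1 are all 1, so H_0 ≅ Z.
  H_1: rank ker ∂_1 − rank ∂_2 = (21 − 6) − 13 = 2, and the invariant factors of ∂_2 are all 1, so H_1 ≅ Z^2.
  H_2: rank ker ∂_2 − rank ∂_3 = (14 − 13) − 0 = 1, and there is no ∂_3, so H_2 ≅ Z.

As a check, the Euler characteristic is 7 − 21 + 14 = 0, which agrees with 1 − 2 + 1 = 0.
(K is a triangulation of the torus T^2.)

H_0 ≅ Z,  H_1 ≅ Z^2,  H_2 ≅ Z.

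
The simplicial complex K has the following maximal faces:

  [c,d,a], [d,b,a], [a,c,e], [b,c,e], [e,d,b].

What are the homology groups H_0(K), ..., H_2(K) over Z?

Take the total order a < b < c < d < e on the vertex set. Then K (dimension 2) consists of the simplices:

  0-simplices (5): a, b, c, d, e
  1-simplices (10): ab, ac, ad, ae, bc, bd, be, cd, ce, de
  2-simplices (5): abd, acd, ace, bce, bde

Hence C_0 ≅ Z^5, C_1 ≅ Z^10, C_2 ≅ Z^5.

∂_1: C_1 → C_0 is given by ∂[p,q] = [q] − [p]. For instance
  ∂ab = b − a.
The 5×10 boundary matrix has rank 4 and Smith normal form diag(1,1,1,1).

Boundary ∂_2: C_2 → C_1 maps a triangle to the signed sum of its edges. For instance
  ∂bde = de − be + bd,
  ∂abd = bd − ad + ab.
The 10×5 boundary matrix has rank 5 and Smith normal form diag(1,1,1,1,1).

Reading off H_k = ker ∂_k / im ∂_{k+1}:

  H_0: rank C_0 − rank ∂_1 = 5 − 4 = 1, and the invariant factors of ∂_1 are all 1, so H_0 = Z.
  H_1: rank ker ∂_1 − rank ∂_2 = (10 − 4) − 5 = 1, and the invariant factors of ∂_2 are all 1, so H_1 = Z.
  H_2: rank ker ∂_2 − rank ∂_3 = (5 − 5) − 0 = 0, and there is no ∂_3, so H_2 = 0.

H_0 = Z,  H_1 = Z,  H_2 = 0.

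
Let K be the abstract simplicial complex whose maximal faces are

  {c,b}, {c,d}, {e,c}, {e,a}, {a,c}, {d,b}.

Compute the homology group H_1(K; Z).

H_1 ≅ Z^2.

Take the total order a < b < c < d < e on the vertex set. Then K (dimension 1) consists of the simplices:

  0-simplices (5): a, b, c, d, e
  1-simplices (6): ac, ae, bc, bd, cd, ce

Hence C_0 ≅ Z^5, C_1 ≅ Z^6.

Boundary ∂_1: C_1 → C_0 sends each edge [p,q] (with p < q) to q − p. For instance
  ∂bc = c − b.
The resulting 5×6 matrix has rank 4, and its Smith normal form has invariant factors (1,1,1,1).

From H_k ≅ ker(∂_k) / im(∂_{k+1}) we obtain:

  H_1: rank ker ∂_1 − rank ∂_2 = (6 − 4) − 0 = 2, and there is no ∂_2, so H_1 ≅ Z^2.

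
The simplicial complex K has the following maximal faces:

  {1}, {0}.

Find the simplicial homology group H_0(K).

Order the vertices as 0 < 1. Listing each simplex with vertices in this order, K has dimension 0 with simplices:

  0-simplices (2): [0], [1]

Hence C_0 ≅ Z^2.

Computing H_k = (kernel of ∂_k) / (image of ∂_{k+1}):

  H_0: rank C_0 − rank ∂_1 = 2 − 0 = 2, and there is no ∂_1, so H_0 = Z^2.

(K is a triangulation of a set of 2 points.)

H_0 = Z^2.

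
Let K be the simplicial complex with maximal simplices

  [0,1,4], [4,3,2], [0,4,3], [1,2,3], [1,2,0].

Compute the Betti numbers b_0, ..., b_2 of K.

b_0 = 1, b_1 = 1, b_2 = 0.

We work with the vertex ordering 0 < 1 < 2 < 3 < 4. The simplices of K, each written with vertices in increasing order, are:

  0-simplices (5): [0], [1], [2], [3], [4]
  1-simplices (10): [0,1], [0,2], [0,3], [0,4], [1,2], [1,3], [1,4], [2,3], [2,4], [3,4]
  2-simplices (5): [0,1,2], [0,1,4], [0,3,4], [1,2,3], [2,3,4]

Hence C_0 ≅ Z^5, C_1 ≅ Z^10, C_2 ≅ Z^5.

The boundary map ∂_1: C_1 → C_0 sends each edge [p,q] (with p < q) to q − p. For instance
  ∂[0,3] = [3] − [0].
As a 5×10 matrix over Z this has rank 4, with invariant factors (1,1,1,1).

Boundary ∂_2: C_2 → C_1 maps a triangle to the signed sum of its edges. For instance
  ∂[2,3,4] = [3,4] − [2,4] + [2,3],
  ∂[0,1,2] = [1,2] − [0,2] + [0,1].
The 10×5 boundary matrix has rank 5 and Smith normal form diag(1,1,1,1,1).

Reading off H_k = ker ∂_k / im ∂_{k+1}:

  H_0: rank C_0 − rank ∂_1 = 5 − 4 = 1, and the invariant factors of ∂_1 are all 1, so H_0 = Z.
  H_1: rank ker ∂_1 − rank ∂_2 = (10 − 4) − 5 = 1, and the invariant factors of ∂_2 are all 1, so H_1 = Z.
  H_2: rank ker ∂_2 − rank ∂_3 = (5 − 5) − 0 = 0, and there is no ∂_3, so H_2 = 0.

As a check, the Euler characteristic is 5 − 10 + 5 = 0, which agrees with 1 − 1 + 0 = 0.

Hence the Betti numbers are b_0 = 1, b_1 = 1, b_2 = 0.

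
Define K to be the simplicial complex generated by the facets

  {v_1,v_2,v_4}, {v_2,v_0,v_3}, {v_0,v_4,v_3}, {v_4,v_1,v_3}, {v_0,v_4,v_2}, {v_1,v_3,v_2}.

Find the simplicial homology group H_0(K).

H_0 = Z.

We work with the vertex ordering v_0 < v_1 < v_2 < v_3 < v_4. The simplices of K, each written with vertices in increasing order, are:

  0-simplices (5): [v_0], [v_1], [v_2], [v_3], [v_4]
  1-simplices (9): [v_0,v_2], [v_0,v_3], [v_0,v_4], [v_1,v_2], [v_1,v_3], [v_1,v_4], [v_2,v_3], [v_2,v_4], [v_3,v_4]
  2-simplices (6): [v_0,v_2,v_3], [v_0,v_2,v_4], [v_0,v_3,v_4], [v_1,v_2,v_3], [v_1,v_2,v_4], [v_1,v_3,v_4]

so the chain groups are C_0 ≅ Z^5, C_1 ≅ Z^9, C_2 ≅ Z^6.

∂_1: C_1 → C_0 is given by ∂[p,q] = [q] − [p]. For instance
  ∂[v_0,v_3] = [v_3] − [v_0].
The resulting 5×9 matrix has rank 4, and its Smith normal form has invariant factors (1,1,1,1).

∂_2: C_2 → C_1 acts by ∂[p,q,r] = [q,r] − [p,r] + [p,q]. For instance
  ∂[v_1,v_3,v_4] = [v_3,v_4] − [v_1,v_4] + [v_1,v_3],
  ∂[v_0,v_3,v_4] = [v_3,v_4] − [v_0,v_4] + [v_0,v_3].
The 9×6 boundary matrix has rank 5 and Smith normal form diag(1,1,1,1,1).

Reading off H_k = ker ∂_k / im ∂_{k+1}:

  H_0: rank C_0 − rank ∂_1 = 5 − 4 = 1, and the invariant factors of ∂_1 are all 1, so H_0 ≅ Z.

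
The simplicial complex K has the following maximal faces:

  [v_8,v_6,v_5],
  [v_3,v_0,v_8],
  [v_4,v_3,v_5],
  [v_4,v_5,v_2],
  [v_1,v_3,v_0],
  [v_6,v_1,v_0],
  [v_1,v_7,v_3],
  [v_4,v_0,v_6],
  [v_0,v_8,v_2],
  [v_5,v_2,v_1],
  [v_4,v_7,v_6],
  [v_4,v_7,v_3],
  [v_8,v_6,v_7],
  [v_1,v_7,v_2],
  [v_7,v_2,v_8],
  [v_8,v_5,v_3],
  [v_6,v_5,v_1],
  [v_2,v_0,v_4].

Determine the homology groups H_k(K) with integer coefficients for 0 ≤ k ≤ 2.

H_0 = Z,  H_1 = Z^2,  H_2 = Z.

Take the total order v_0 < v_1 < v_2 < v_3 < v_4 < v_5 < v_6 < v_7 < v_8 on the vertex set. Then K (dimension 2) consists of the simplices:

  0-simplices (9): [v_0], [v_1], [v_2], [v_3], [v_4], [v_5], [v_6], [v_7], [v_8]
  1-simplices (27): (27 of them)
  2-simplices (18): (18 of them)

Hence C_0 ≅ Z^9, C_1 ≅ Z^27, C_2 ≅ Z^18.

The boundary map ∂_1: C_1 → C_0 sends each edge [p,q] (with p < q) to q − p. For instance
  ∂[v_2,v_8] = [v_8] − [v_2].
The resulting 9×27 matrix has rank 8, and its Smith normal form has invariant factors (1,1,1,1,1,1,1,1).

The boundary map ∂_2: C_2 → C_1 maps a triangle to the signed sum of its edges. For instance
  ∂[v_1,v_2,v_5] = [v_2,v_5] − [v_1,v_5] + [v_1,v_2],
  ∂[v_2,v_7,v_8] = [v_7,v_8] − [v_2,v_8] + [v_2,v_7].
The 27×18 boundary matrix has rank 17 and Smith normal form diag(1,1,1,1,1,1,1,1,1,1,1,1,1,1,1,1,1).

From H_k ≅ ker(∂_k) / im(∂_{k+1}) we obtain:

  H_0: rank C_0 − rank ∂_1 = 9 − 8 = 1, and the invariant factors of ∂_1 are all 1, so H_0 = Z.
  H_1: rank ker ∂_1 − rank ∂_2 = (27 − 8) − 17 = 2, and the invariant factors of ∂_2 are all 1, so H_1 = Z^2.
  H_2: rank ker ∂_2 − rank ∂_3 = (18 − 17) − 0 = 1, and there is no ∂_3, so H_2 = Z.

(K is a triangulation of the torus T^2.)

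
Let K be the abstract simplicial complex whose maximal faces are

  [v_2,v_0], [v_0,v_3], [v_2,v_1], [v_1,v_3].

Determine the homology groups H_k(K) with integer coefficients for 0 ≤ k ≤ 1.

We work with the vertex ordering v_0 < v_1 < v_2 < v_3. The simplices of K, each written with vertices in increasing order, are:

  0-simplices (4): [v_0], [v_1], [v_2], [v_3]
  1-simplices (4): [v_0,v_2], [v_0,v_3], [v_1,v_2], [v_1,v_3]

Hence C_0 ≅ Z^4, C_1 ≅ Z^4.

∂_1: C_1 → C_0 is given by ∂[p,q] = [q] − [p].
The 4×4 boundary matrix has rank 3 and Smith normal form diag(1,1,1).

Computing H_k = (kernel of ∂_k) / (image of ∂_{k+1}):

  H_0: rank C_0 − rank ∂_1 = 4 − 3 = 1, and the invariant factors of ∂_1 are all 1, so H_0 = Z.
  H_1: rank ker ∂_1 − rank ∂_2 = (4 − 3) − 0 = 1, and there is no ∂_2, so H_1 = Z.

As a check, the Euler characteristic is 4 − 4 = 0, which agrees with 1 − 1 = 0.

H_0 ≅ Z,  H_1 ≅ Z.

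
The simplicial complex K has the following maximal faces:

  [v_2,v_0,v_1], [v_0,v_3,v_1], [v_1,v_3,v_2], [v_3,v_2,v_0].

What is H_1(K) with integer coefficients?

H_1 = 0.

Fix the vertex order v_0 < v_1 < v_2 < v_3 and write every simplex with vertices in increasing order. Then dim K = 2 and the simplices of K are:

  0-simplices (4): [v_0], [v_1], [v_2], [v_3]
  1-simplices (6): [v_0,v_1], [v_0,v_2], [v_0,v_3], [v_1,v_2], [v_1,v_3], [v_2,v_3]
  2-simplices (4): [v_0,v_1,v_2], [v_0,v_1,v_3], [v_0,v_2,v_3], [v_1,v_2,v_3]

giving chain groups C_0 ≅ Z^4, C_1 ≅ Z^6, C_2 ≅ Z^4.

∂_1: C_1 → C_0 is given by ∂[p,q] = [q] − [p].
The resulting 4×6 matrix has rank 3, and its Smith normal form has invariant factors (1,1,1).

∂_2: C_2 → C_1 acts by ∂[p,q,r] = [q,r] − [p,r] + [p,q]. For instance
  ∂[v_0,v_1,v_3] = [v_1,v_3] − [v_0,v_3] + [v_0,v_1],
  ∂[v_0,v_1,v_2] = [v_1,v_2] − [v_0,v_2] + [v_0,v_1].
The 6×4 boundary matrix has rank 3 and Smith normal form diag(1,1,1).

Computing H_k = (kernel of ∂_k) / (image of ∂_{k+1}):

  H_1: rank ker ∂_1 − rank ∂_2 = (6 − 3) − 3 = 0, and the invariant factors of ∂_2 are all 1, so H_1 ≅ 0.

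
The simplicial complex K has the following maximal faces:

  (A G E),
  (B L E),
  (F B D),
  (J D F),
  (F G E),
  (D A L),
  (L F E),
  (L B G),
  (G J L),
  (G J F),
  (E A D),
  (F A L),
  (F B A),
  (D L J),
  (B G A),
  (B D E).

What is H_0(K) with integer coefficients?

H_0 = Z.

We work with the vertex ordering A < B < D < E < F < G < J < L. The simplices of K, each written with vertices in increasing order, are:

  0-simplices (8): A, B, D, E, F, G, J, L
  1-simplices (24): AB, AD, AE, AF, AG, AL, BD, BE, BF, BG, BL, DE, DF, DJ, DL, EF, EG, EL, FG, FJ, FL, GJ, GL, JL
  2-simplices (16): ABF, ABG, ADE, ADL, AEG, AFL, BDE, BDF, BEL, BGL, DFJ, DJL, EFG, EFL, FGJ, GJL

Hence C_0 ≅ Z^8, C_1 ≅ Z^24, C_2 ≅ Z^16.

Boundary ∂_1: C_1 → C_0 sends each edge [p,q] (with p < q) to q − p. For instance
  ∂AE = E − A.
The resulting 8×24 matrix has rank 7, and its Smith normal form has invariant factors (1,1,1,1,1,1,1).

∂_2: C_2 → C_1 sends each 2-simplex [p,q,r] to [q,r] − [p,r] + [p,q]. For instance
  ∂EFG = FG − EG + EF,
  ∂FGJ = GJ − FJ + FG.
The resulting 24×16 matrix has rank 15, and its Smith normal form has invariant factors (1,1,1,1,1,1,1,1,1,1,1,1,1,1,1).

From H_k ≅ ker(∂_k) / im(∂_{k+1}) we obtain:

  H_0: rank C_0 − rank ∂_1 = 8 − 7 = 1, and the invariant factors of ∂_1 are all 1, so H_0 ≅ Z.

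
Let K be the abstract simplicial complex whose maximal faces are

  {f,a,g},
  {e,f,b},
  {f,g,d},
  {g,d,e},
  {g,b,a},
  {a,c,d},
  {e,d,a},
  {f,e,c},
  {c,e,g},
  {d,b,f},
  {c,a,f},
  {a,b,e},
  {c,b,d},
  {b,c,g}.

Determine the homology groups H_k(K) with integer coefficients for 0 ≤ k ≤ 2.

H_0 = Z,  H_1 = Z^2,  H_2 = Z.

We work with the vertex ordering a < b < c < d < e < f < g. The simplices of K, each written with vertices in increasing order, are:

  0-simplices (7): a, b, c, d, e, f, g
  1-simplices (21): ab, ac, ad, ae, af, ag, bc, bd, be, bf, bg, cd, ce, cf, cg, de, df, dg, ef, eg, fg
  2-simplices (14): abe, abg, acd, acf, ade, afg, bcd, bcg, bdf, bef, cef, ceg, deg, dfg

Hence C_0 ≅ Z^7, C_1 ≅ Z^21, C_2 ≅ Z^14.

Boundary ∂_1: C_1 → C_0 is given by ∂[p,q] = [q] − [p]. For instance
  ∂dg = g − d.
As a 7×21 matrix over Z this has rank 6, with invariant factors (1,1,1,1,1,1).

Boundary ∂_2: C_2 → C_1 sends each 2-simplex [p,q,r] to [q,r] − [p,r] + [p,q]. For instance
  ∂bdf = df − bf + bd,
  ∂dfg = fg − dg + df.
The resulting 21×14 matrix has rank 13, and its Smith normal form has invariant factors (1,1,1,1,1,1,1,1,1,1,1,1,1).

Computing H_k = (kernel of ∂_k) / (image of ∂_{k+1}):

  H_0: rank C_0 − rank ∂_1 = 7 − 6 = 1, and the invariant factors of ∂_1 are all 1, so H_0 ≅ Z.
  H_1: rank ker ∂_1 − rank ∂_2 = (21 − 6) − 13 = 2, and the invariant factors of ∂_2 are all 1, so H_1 ≅ Z^2.
  H_2: rank ker ∂_2 − rank ∂_3 = (14 − 13) − 0 = 1, and there is no ∂_3, so H_2 ≅ Z.

As a check, the Euler characteristic is 7 − 21 + 14 = 0, which agrees with 1 − 2 + 1 = 0.
(K is a triangulation of the torus T^2.)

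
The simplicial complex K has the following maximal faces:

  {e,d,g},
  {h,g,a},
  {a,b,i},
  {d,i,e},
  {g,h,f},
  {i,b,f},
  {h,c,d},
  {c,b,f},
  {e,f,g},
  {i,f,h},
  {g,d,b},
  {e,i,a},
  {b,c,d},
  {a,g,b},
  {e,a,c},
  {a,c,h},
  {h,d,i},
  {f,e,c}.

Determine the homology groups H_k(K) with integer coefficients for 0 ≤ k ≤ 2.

H_0 ≅ Z,  H_1 ≅ Z^2,  H_2 ≅ Z.

Take the total order a < b < c < d < e < f < g < h < i on the vertex set. Then K (dimension 2) consists of the simplices:

  0-simplices (9): a, b, c, d, e, f, g, h, i
  1-simplices (27): ab, ac, ae, ag, ah, ai, bc, bd, bf, bg, bi, cd, ce, cf, ch, de, dg, dh, di, ef, eg, ei, fg, fh, fi, gh, hi
  2-simplices (18): abg, abi, ace, ach, aei, agh, bcd, bcf, bdg, bfi, cdh, cef, deg, dei, dhi, efg, fgh, fhi

giving chain groups C_0 ≅ Z^9, C_1 ≅ Z^27, C_2 ≅ Z^18.

Boundary ∂_1: C_1 → C_0 is given by ∂[p,q] = [q] − [p]. For instance
  ∂cd = d − c.
This gives a 9×27 integer matrix of rank 8; reducing to Smith normal form yields diagonal entries (1,1,1,1,1,1,1,1).

∂_2: C_2 → C_1 acts by ∂[p,q,r] = [q,r] − [p,r] + [p,q]. For instance
  ∂abg = bg − ag + ab,
  ∂ach = ch − ah + ac.
As a 27×18 matrix over Z this has rank 17, with invariant factors (1,1,1,1,1,1,1,1,1,1,1,1,1,1,1,1,1).

Now H_k = ker ∂_k / im ∂_{k+1}, so:

  H_0: rank C_0 − rank ∂_1 = 9 − 8 = 1, and the invariant factors of ∂_1 are all 1, so H_0 ≅ Z.
  H_1: rank ker ∂_1 − rank ∂_2 = (27 − 8) − 17 = 2, and the invariant factors of ∂_2 are all 1, so H_1 ≅ Z^2.
  H_2: rank ker ∂_2 − rank ∂_3 = (18 − 17) − 0 = 1, and there is no ∂_3, so H_2 ≅ Z.

As a check, the Euler characteristic is 9 − 27 + 18 = 0, which agrees with 1 − 2 + 1 = 0.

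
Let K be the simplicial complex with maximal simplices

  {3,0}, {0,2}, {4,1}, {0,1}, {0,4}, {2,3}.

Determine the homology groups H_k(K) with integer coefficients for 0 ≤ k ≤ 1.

H_0 ≅ Z,  H_1 ≅ Z^2.

K has 5 vertices, 6 edges.
rank ∂_0 = 0, rank ∂_1 = 4 ⇒ b_0 = 5 − 0 − 4 = 1; all invariant factors of ∂_1 are 1 so no torsion. So H_0 = Z.
rank ∂_1 = 4, rank ∂_2 = 0 ⇒ b_1 = 6 − 4 − 0 = 2. So H_1 = Z^2.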